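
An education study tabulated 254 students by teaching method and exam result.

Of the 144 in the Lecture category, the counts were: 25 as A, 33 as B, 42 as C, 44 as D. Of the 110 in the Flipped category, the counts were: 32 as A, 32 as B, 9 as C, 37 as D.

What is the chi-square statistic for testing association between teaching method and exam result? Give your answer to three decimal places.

18.615

Row totals: 144, 110. Column totals: 57, 65, 51, 81. Grand total N = 254.
Expected counts (row total × column total / N):
  Lecture, A: 144×57/254 = 32.3150
  Lecture, B: 144×65/254 = 36.8504
  Lecture, C: 144×51/254 = 28.9134
  Lecture, D: 144×81/254 = 45.9213
  Flipped, A: 110×57/254 = 24.6850
  Flipped, B: 110×65/254 = 28.1496
  Flipped, C: 110×51/254 = 22.0866
  Flipped, D: 110×81/254 = 35.0787
Contributions (O − E)²/E:
  (25 − 32.3150)²/32.3150 = 1.6559
  (33 − 36.8504)²/36.8504 = 0.4023
  (42 − 28.9134)²/28.9134 = 5.9232
  (44 − 45.9213)²/45.9213 = 0.0804
  (32 − 24.6850)²/24.6850 = 2.1677
  (32 − 28.1496)²/28.1496 = 0.5267
  (9 − 22.0866)²/22.0866 = 7.7540
  (37 − 35.0787)²/35.0787 = 0.1052
χ² = 1.6559 + 0.4023 + 5.9232 + 0.0804 + 2.1677 + 0.5267 + 7.7540 + 0.1052 = 18.615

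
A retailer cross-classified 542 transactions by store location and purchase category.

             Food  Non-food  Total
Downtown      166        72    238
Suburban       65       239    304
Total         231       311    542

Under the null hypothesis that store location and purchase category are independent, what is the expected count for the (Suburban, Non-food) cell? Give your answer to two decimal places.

174.44

Row total (Suburban) = 304; column total (Non-food) = 311; grand total N = 542.
Expected count = (row total × column total) / N = 304 × 311 / 542 = 174.44.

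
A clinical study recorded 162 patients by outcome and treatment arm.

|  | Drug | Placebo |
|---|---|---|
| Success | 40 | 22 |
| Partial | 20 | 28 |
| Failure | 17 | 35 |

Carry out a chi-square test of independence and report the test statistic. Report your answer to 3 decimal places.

Row totals: 62, 48, 52. Column totals: 77, 85. Grand total N = 162.
Expected counts (row total × column total / N):
  Success, Drug: 62×77/162 = 29.4691
  Success, Placebo: 62×85/162 = 32.5309
  Partial, Drug: 48×77/162 = 22.8148
  Partial, Placebo: 48×85/162 = 25.1852
  Failure, Drug: 52×77/162 = 24.7160
  Failure, Placebo: 52×85/162 = 27.2840
Contributions (O − E)²/E:
  (40 − 29.4691)²/29.4691 = 3.7633
  (22 − 32.5309)²/32.5309 = 3.4091
  (20 − 22.8148)²/22.8148 = 0.3473
  (28 − 25.1852)²/25.1852 = 0.3146
  (17 − 24.7160)²/24.7160 = 2.4088
  (35 − 27.2840)²/27.2840 = 2.1821
χ² = 3.7633 + 3.4091 + 0.3473 + 0.3146 + 2.4088 + 2.1821 = 12.425

12.425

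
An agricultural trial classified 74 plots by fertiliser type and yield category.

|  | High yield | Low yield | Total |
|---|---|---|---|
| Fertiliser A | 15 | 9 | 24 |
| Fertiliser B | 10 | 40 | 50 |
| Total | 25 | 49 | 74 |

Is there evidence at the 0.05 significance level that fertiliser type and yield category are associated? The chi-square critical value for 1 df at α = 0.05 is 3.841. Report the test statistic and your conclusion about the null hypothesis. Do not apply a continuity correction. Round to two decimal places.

Grand total N = 74.
Expected counts (row total × column total / N):
  Fertiliser A, High yield: 24×25/74 = 8.108
  Fertiliser A, Low yield: 24×49/74 = 15.892
  Fertiliser B, High yield: 50×25/74 = 16.892
  Fertiliser B, Low yield: 50×49/74 = 33.108
Contributions (O − E)²/E:
  (15 − 8.108)²/8.108 = 5.8584
  (9 − 15.892)²/15.892 = 2.9889
  (10 − 16.892)²/16.892 = 2.8120
  (40 − 33.108)²/33.108 = 1.4347
χ² = 5.8584 + 2.9889 + 2.8120 + 1.4347 = 13.09
df = (2−1)(2−1) = 1. Since 13.09 > 3.841, reject the null hypothesis of independence at α = 0.05.

13.09; reject H₀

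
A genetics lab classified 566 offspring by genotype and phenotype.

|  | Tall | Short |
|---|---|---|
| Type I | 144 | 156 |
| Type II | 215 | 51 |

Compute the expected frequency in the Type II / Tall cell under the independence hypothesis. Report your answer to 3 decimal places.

Row total (Type II) = 266; column total (Tall) = 359; grand total N = 566.
Expected count = (row total × column total) / N = 266 × 359 / 566 = 168.717.

168.717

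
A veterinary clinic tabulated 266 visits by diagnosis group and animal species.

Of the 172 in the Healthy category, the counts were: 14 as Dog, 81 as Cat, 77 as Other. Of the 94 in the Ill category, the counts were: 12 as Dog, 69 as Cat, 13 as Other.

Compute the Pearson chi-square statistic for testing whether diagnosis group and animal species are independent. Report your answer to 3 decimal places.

25.987

Row totals: 172, 94. Column totals: 26, 150, 90. Grand total N = 266.
Expected counts (row total × column total / N):
  Healthy, Dog: 172×26/266 = 16.8120
  Healthy, Cat: 172×150/266 = 96.9925
  Healthy, Other: 172×90/266 = 58.1955
  Ill, Dog: 94×26/266 = 9.1880
  Ill, Cat: 94×150/266 = 53.0075
  Ill, Other: 94×90/266 = 31.8045
Contributions (O − E)²/E:
  (14 − 16.8120)²/16.8120 = 0.4703
  (81 − 96.9925)²/96.9925 = 2.6369
  (77 − 58.1955)²/58.1955 = 6.0762
  (12 − 9.1880)²/9.1880 = 0.8606
  (69 − 53.0075)²/53.0075 = 4.8250
  (13 − 31.8045)²/31.8045 = 11.1182
χ² = 0.4703 + 2.6369 + 6.0762 + 0.8606 + 4.8250 + 11.1182 = 25.987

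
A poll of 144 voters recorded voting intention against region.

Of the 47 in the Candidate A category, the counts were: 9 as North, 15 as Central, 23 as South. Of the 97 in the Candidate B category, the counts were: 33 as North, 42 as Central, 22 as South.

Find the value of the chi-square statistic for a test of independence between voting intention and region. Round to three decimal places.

Row totals: 47, 97. Column totals: 42, 57, 45. Grand total N = 144.
Expected counts (row total × column total / N):
  Candidate A, North: 47×42/144 = 13.7083
  Candidate A, Central: 47×57/144 = 18.6042
  Candidate A, South: 47×45/144 = 14.6875
  Candidate B, North: 97×42/144 = 28.2917
  Candidate B, Central: 97×57/144 = 38.3958
  Candidate B, South: 97×45/144 = 30.3125
Contributions (O − E)²/E:
  (9 − 13.7083)²/13.7083 = 1.6171
  (15 − 18.6042)²/18.6042 = 0.6982
  (23 − 14.6875)²/14.6875 = 4.7045
  (33 − 28.2917)²/28.2917 = 0.7836
  (42 − 38.3958)²/38.3958 = 0.3383
  (22 − 30.3125)²/30.3125 = 2.2795
χ² = 1.6171 + 0.6982 + 4.7045 + 0.7836 + 0.3383 + 2.2795 = 10.421

10.421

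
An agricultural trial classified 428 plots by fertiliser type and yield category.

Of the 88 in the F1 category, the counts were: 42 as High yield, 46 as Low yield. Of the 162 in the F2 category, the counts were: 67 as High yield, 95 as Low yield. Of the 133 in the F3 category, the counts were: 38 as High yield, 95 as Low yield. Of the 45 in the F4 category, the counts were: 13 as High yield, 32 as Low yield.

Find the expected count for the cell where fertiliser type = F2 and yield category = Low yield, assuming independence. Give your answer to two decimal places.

Row total (F2) = 162; column total (Low yield) = 268; grand total N = 428.
Expected count = (row total × column total) / N = 162 × 268 / 428 = 101.44.

101.44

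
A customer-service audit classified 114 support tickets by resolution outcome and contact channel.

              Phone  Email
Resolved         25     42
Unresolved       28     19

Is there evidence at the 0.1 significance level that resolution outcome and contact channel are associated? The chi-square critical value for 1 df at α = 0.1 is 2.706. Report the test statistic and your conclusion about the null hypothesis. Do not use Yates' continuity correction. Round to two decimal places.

Row totals: 67, 47. Column totals: 53, 61. Grand total N = 114.
Expected counts (row total × column total / N):
  Resolved, Phone: 67×53/114 = 31.149
  Resolved, Email: 67×61/114 = 35.851
  Unresolved, Phone: 47×53/114 = 21.851
  Unresolved, Email: 47×61/114 = 25.149
Contributions (O − E)²/E:
  (25 − 31.149)²/31.149 = 1.2138
  (42 − 35.851)²/35.851 = 1.0546
  (28 − 21.851)²/21.851 = 1.7304
  (19 − 25.149)²/25.149 = 1.5034
χ² = 1.2138 + 1.0546 + 1.7304 + 1.5034 = 5.50
df = (2−1)(2−1) = 1. Since 5.50 > 2.706, reject the null hypothesis of independence at α = 0.1.

5.50; reject H₀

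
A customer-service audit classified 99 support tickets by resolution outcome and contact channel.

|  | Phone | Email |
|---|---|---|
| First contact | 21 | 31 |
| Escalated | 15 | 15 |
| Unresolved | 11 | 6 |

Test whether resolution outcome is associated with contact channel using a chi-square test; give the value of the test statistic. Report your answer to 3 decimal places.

3.149

Row totals: 52, 30, 17. Column totals: 47, 52. Grand total N = 99.
Expected counts (row total × column total / N):
  First contact, Phone: 52×47/99 = 24.6869
  First contact, Email: 52×52/99 = 27.3131
  Escalated, Phone: 30×47/99 = 14.2424
  Escalated, Email: 30×52/99 = 15.7576
  Unresolved, Phone: 17×47/99 = 8.0707
  Unresolved, Email: 17×52/99 = 8.9293
Contributions (O − E)²/E:
  (21 − 24.6869)²/24.6869 = 0.5506
  (31 − 27.3131)²/27.3131 = 0.4977
  (15 − 14.2424)²/14.2424 = 0.0403
  (15 − 15.7576)²/15.7576 = 0.0364
  (11 − 8.0707)²/8.0707 = 1.0632
  (6 − 8.9293)²/8.9293 = 0.9610
χ² = 0.5506 + 0.4977 + 0.0403 + 0.0364 + 1.0632 + 0.9610 = 3.149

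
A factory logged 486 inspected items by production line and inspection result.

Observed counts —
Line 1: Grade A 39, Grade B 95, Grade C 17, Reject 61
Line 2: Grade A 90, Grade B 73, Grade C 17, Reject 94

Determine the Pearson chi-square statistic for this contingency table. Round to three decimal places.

Row totals: 212, 274. Column totals: 129, 168, 34, 155. Grand total N = 486.
Expected counts (row total × column total / N):
  Line 1, Grade A: 212×129/486 = 56.2716
  Line 1, Grade B: 212×168/486 = 73.2840
  Line 1, Grade C: 212×34/486 = 14.8313
  Line 1, Reject: 212×155/486 = 67.6132
  Line 2, Grade A: 274×129/486 = 72.7284
  Line 2, Grade B: 274×168/486 = 94.7160
  Line 2, Grade C: 274×34/486 = 19.1687
  Line 2, Reject: 274×155/486 = 87.3868
Contributions (O − E)²/E:
  (39 − 56.2716)²/56.2716 = 5.3012
  (95 − 73.2840)²/73.2840 = 6.4350
  (17 − 14.8313)²/14.8313 = 0.3171
  (61 − 67.6132)²/67.6132 = 0.6468
  (90 − 72.7284)²/72.7284 = 4.1017
  (73 − 94.7160)²/94.7160 = 4.9789
  (17 − 19.1687)²/19.1687 = 0.2454
  (94 − 87.3868)²/87.3868 = 0.5005
χ² = 5.3012 + 6.4350 + 0.3171 + 0.6468 + 4.1017 + 4.9789 + 0.2454 + 0.5005 = 22.527

22.527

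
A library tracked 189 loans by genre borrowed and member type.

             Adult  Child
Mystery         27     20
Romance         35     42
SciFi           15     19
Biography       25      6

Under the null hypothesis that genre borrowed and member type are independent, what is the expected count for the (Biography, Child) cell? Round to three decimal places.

14.270

Row total (Biography) = 31; column total (Child) = 87; grand total N = 189.
Expected count = (row total × column total) / N = 31 × 87 / 189 = 14.270.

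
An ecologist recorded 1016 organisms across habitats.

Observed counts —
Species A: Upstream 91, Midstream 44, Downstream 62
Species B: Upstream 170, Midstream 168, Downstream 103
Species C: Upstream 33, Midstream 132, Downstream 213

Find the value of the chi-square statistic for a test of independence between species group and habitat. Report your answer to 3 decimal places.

Row totals: 197, 441, 378. Column totals: 294, 344, 378. Grand total N = 1016.
Expected counts (row total × column total / N):
  Species A, Upstream: 197×294/1016 = 57.00591
  Species A, Midstream: 197×344/1016 = 66.70079
  Species A, Downstream: 197×378/1016 = 73.29331
  Species B, Upstream: 441×294/1016 = 127.61220
  Species B, Midstream: 441×344/1016 = 149.31496
  Species B, Downstream: 441×378/1016 = 164.07283
  Species C, Upstream: 378×294/1016 = 109.38189
  Species C, Midstream: 378×344/1016 = 127.98425
  Species C, Downstream: 378×378/1016 = 140.63386
Contributions (O − E)²/E:
  (91 − 57.00591)²/57.00591 = 20.2716
  (44 − 66.70079)²/66.70079 = 7.7259
  (62 − 73.29331)²/73.29331 = 1.7401
  (170 − 127.61220)²/127.61220 = 14.0796
  (168 − 149.31496)²/149.31496 = 2.3382
  (103 − 164.07283)²/164.07283 = 22.7331
  (33 − 109.38189)²/109.38189 = 53.3378
  (132 − 127.98425)²/127.98425 = 0.1260
  (213 − 140.63386)²/140.63386 = 37.2375
χ² = 20.2716 + 7.7259 + 1.7401 + 14.0796 + 2.3382 + 22.7331 + 53.3378 + 0.1260 + 37.2375 = 159.590

159.590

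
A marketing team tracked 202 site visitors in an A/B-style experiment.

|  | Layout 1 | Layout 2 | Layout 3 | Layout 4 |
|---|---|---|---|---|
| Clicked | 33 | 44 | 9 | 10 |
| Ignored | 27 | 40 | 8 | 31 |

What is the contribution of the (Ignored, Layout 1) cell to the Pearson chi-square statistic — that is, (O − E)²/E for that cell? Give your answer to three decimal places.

0.639

Row total (Ignored) = 106; column total (Layout 1) = 60; N = 202.
Expected count E = 106 × 60 / 202 = 31.48515.
Contribution = (O − E)²/E = (27 − 31.48515)² / 31.48515 = 0.639.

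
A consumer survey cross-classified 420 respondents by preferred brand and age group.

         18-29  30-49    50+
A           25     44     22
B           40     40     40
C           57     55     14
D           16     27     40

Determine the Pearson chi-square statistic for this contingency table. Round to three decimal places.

42.838

Row totals: 91, 120, 126, 83. Column totals: 138, 166, 116. Grand total N = 420.
Expected counts (row total × column total / N):
  A, 18-29: 91×138/420 = 29.9000
  A, 30-49: 91×166/420 = 35.9667
  A, 50+: 91×116/420 = 25.1333
  B, 18-29: 120×138/420 = 39.4286
  B, 30-49: 120×166/420 = 47.4286
  B, 50+: 120×116/420 = 33.1429
  C, 18-29: 126×138/420 = 41.4000
  C, 30-49: 126×166/420 = 49.8000
  C, 50+: 126×116/420 = 34.8000
  D, 18-29: 83×138/420 = 27.2714
  D, 30-49: 83×166/420 = 32.8048
  D, 50+: 83×116/420 = 22.9238
Contributions (O − E)²/E:
  (25 − 29.9000)²/29.9000 = 0.8030
  (44 − 35.9667)²/35.9667 = 1.7943
  (22 − 25.1333)²/25.1333 = 0.3906
  (40 − 39.4286)²/39.4286 = 0.0083
  (40 − 47.4286)²/47.4286 = 1.1635
  (40 − 33.1429)²/33.1429 = 1.4187
  (57 − 41.4000)²/41.4000 = 5.8783
  (55 − 49.8000)²/49.8000 = 0.5430
  (14 − 34.8000)²/34.8000 = 12.4322
  (16 − 27.2714)²/27.2714 = 4.6585
  (27 − 32.8048)²/32.8048 = 1.0272
  (40 − 22.9238)²/22.9238 = 12.7203
χ² = 0.8030 + 1.7943 + 0.3906 + 0.0083 + 1.1635 + 1.4187 + 5.8783 + 0.5430 + 12.4322 + 4.6585 + 1.0272 + 12.7203 = 42.838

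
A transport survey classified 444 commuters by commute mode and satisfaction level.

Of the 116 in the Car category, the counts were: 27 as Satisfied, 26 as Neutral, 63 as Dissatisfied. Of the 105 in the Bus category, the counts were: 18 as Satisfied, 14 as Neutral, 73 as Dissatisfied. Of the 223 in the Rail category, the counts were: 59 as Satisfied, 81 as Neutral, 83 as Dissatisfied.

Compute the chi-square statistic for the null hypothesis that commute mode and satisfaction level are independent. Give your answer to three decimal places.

Row totals: 116, 105, 223. Column totals: 104, 121, 219. Grand total N = 444.
Expected counts (row total × column total / N):
  Car, Satisfied: 116×104/444 = 27.17117
  Car, Neutral: 116×121/444 = 31.61261
  Car, Dissatisfied: 116×219/444 = 57.21622
  Bus, Satisfied: 105×104/444 = 24.59459
  Bus, Neutral: 105×121/444 = 28.61486
  Bus, Dissatisfied: 105×219/444 = 51.79054
  Rail, Satisfied: 223×104/444 = 52.23423
  Rail, Neutral: 223×121/444 = 60.77252
  Rail, Dissatisfied: 223×219/444 = 109.99324
Contributions (O − E)²/E:
  (27 − 27.17117)²/27.17117 = 0.0011
  (26 − 31.61261)²/31.61261 = 0.9965
  (63 − 57.21622)²/57.21622 = 0.5847
  (18 − 24.59459)²/24.59459 = 1.7682
  (14 − 28.61486)²/28.61486 = 7.4644
  (73 − 51.79054)²/51.79054 = 8.6858
  (59 − 52.23423)²/52.23423 = 0.8764
  (81 − 60.77252)²/60.77252 = 6.7325
  (83 − 109.99324)²/109.99324 = 6.6244
χ² = 0.0011 + 0.9965 + 0.5847 + 1.7682 + 7.4644 + 8.6858 + 0.8764 + 6.7325 + 6.6244 = 33.734

33.734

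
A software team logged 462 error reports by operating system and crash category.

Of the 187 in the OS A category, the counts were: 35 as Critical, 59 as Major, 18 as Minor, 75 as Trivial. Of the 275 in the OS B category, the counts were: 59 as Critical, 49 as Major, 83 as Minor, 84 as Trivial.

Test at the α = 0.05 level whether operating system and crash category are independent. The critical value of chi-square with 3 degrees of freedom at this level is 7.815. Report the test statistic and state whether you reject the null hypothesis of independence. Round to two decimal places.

33.86; reject H₀

Row totals: 187, 275. Column totals: 94, 108, 101, 159. Grand total N = 462.
Expected counts (row total × column total / N):
  OS A, Critical: 187×94/462 = 38.048
  OS A, Major: 187×108/462 = 43.714
  OS A, Minor: 187×101/462 = 40.881
  OS A, Trivial: 187×159/462 = 64.357
  OS B, Critical: 275×94/462 = 55.952
  OS B, Major: 275×108/462 = 64.286
  OS B, Minor: 275×101/462 = 60.119
  OS B, Trivial: 275×159/462 = 94.643
Contributions (O − E)²/E:
  (35 − 38.048)²/38.048 = 0.2442
  (59 − 43.714)²/43.714 = 5.3452
  (18 − 40.881)²/40.881 = 12.8064
  (75 − 64.357)²/64.357 = 1.7601
  (59 − 55.952)²/55.952 = 0.1660
  (49 − 64.286)²/64.286 = 3.6347
  (83 − 60.119)²/60.119 = 8.7084
  (84 − 94.643)²/94.643 = 1.1968
χ² = 0.2442 + 5.3452 + 12.8064 + 1.7601 + 0.1660 + 3.6347 + 8.7084 + 1.1968 = 33.86
df = (2−1)(4−1) = 3. Since 33.86 > 7.815, reject the null hypothesis of independence at α = 0.05.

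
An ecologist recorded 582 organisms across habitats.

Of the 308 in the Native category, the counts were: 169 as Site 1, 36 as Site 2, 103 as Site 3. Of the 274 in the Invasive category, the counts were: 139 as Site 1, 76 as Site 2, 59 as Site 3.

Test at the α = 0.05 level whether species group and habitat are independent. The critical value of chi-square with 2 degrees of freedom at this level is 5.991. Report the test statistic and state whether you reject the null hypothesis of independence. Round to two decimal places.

27.27; reject H₀

Row totals: 308, 274. Column totals: 308, 112, 162. Grand total N = 582.
Expected counts (row total × column total / N):
  Native, Site 1: 308×308/582 = 162.9966
  Native, Site 2: 308×112/582 = 59.2715
  Native, Site 3: 308×162/582 = 85.7320
  Invasive, Site 1: 274×308/582 = 145.0034
  Invasive, Site 2: 274×112/582 = 52.7285
  Invasive, Site 3: 274×162/582 = 76.2680
Contributions (O − E)²/E:
  (169 − 162.9966)²/162.9966 = 0.2211
  (36 − 59.2715)²/59.2715 = 9.1370
  (103 − 85.7320)²/85.7320 = 3.4781
  (139 − 145.0034)²/145.0034 = 0.2486
  (76 − 52.7285)²/52.7285 = 10.2708
  (59 − 76.2680)²/76.2680 = 3.9097
χ² = 0.2211 + 9.1370 + 3.4781 + 0.2486 + 10.2708 + 3.9097 = 27.27
df = (2−1)(3−1) = 2. Since 27.27 > 5.991, reject the null hypothesis of independence at α = 0.05.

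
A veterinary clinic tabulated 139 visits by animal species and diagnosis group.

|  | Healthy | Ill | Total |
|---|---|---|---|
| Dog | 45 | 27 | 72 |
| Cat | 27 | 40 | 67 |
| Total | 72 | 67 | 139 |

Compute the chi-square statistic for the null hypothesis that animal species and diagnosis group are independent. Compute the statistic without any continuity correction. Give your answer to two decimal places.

Grand total N = 139.
Expected counts (row total × column total / N):
  Dog, Healthy: 72×72/139 = 37.295
  Dog, Ill: 72×67/139 = 34.705
  Cat, Healthy: 67×72/139 = 34.705
  Cat, Ill: 67×67/139 = 32.295
Contributions (O − E)²/E:
  (45 − 37.295)²/37.295 = 1.5918
  (27 − 34.705)²/34.705 = 1.7106
  (27 − 34.705)²/34.705 = 1.7106
  (40 − 32.295)²/32.295 = 1.8383
χ² = 1.5918 + 1.7106 + 1.7106 + 1.8383 = 6.85

6.85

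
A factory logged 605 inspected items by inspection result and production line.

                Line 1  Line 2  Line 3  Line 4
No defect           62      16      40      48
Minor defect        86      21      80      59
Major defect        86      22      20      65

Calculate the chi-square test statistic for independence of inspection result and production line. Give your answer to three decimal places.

30.224

Row totals: 166, 246, 193. Column totals: 234, 59, 140, 172. Grand total N = 605.
Expected counts (row total × column total / N):
  No defect, Line 1: 166×234/605 = 64.20496
  No defect, Line 2: 166×59/605 = 16.18843
  No defect, Line 3: 166×140/605 = 38.41322
  No defect, Line 4: 166×172/605 = 47.19339
  Minor defect, Line 1: 246×234/605 = 95.14711
  Minor defect, Line 2: 246×59/605 = 23.99008
  Minor defect, Line 3: 246×140/605 = 56.92562
  Minor defect, Line 4: 246×172/605 = 69.93719
  Major defect, Line 1: 193×234/605 = 74.64793
  Major defect, Line 2: 193×59/605 = 18.82149
  Major defect, Line 3: 193×140/605 = 44.66116
  Major defect, Line 4: 193×172/605 = 54.86942
Contributions (O − E)²/E:
  (62 − 64.20496)²/64.20496 = 0.0757
  (16 − 16.18843)²/16.18843 = 0.0022
  (40 − 38.41322)²/38.41322 = 0.0655
  (48 − 47.19339)²/47.19339 = 0.0138
  (86 − 95.14711)²/95.14711 = 0.8794
  (21 − 23.99008)²/23.99008 = 0.3727
  (80 − 56.92562)²/56.92562 = 9.3530
  (59 − 69.93719)²/69.93719 = 1.7104
  (86 − 74.64793)²/74.64793 = 1.7264
  (22 − 18.82149)²/18.82149 = 0.5368
  (20 − 44.66116)²/44.66116 = 13.6175
  (65 − 54.86942)²/54.86942 = 1.8704
χ² = 0.0757 + 0.0022 + 0.0655 + 0.0138 + 0.8794 + 0.3727 + 9.3530 + 1.7104 + 1.7264 + 0.5368 + 13.6175 + 1.8704 = 30.224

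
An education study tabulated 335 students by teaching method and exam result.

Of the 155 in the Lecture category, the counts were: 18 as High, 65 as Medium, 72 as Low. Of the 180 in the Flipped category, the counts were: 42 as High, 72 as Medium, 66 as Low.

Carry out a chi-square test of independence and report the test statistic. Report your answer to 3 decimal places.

8.400

Row totals: 155, 180. Column totals: 60, 137, 138. Grand total N = 335.
Expected counts (row total × column total / N):
  Lecture, High: 155×60/335 = 27.7612
  Lecture, Medium: 155×137/335 = 63.3881
  Lecture, Low: 155×138/335 = 63.8507
  Flipped, High: 180×60/335 = 32.2388
  Flipped, Medium: 180×137/335 = 73.6119
  Flipped, Low: 180×138/335 = 74.1493
Contributions (O − E)²/E:
  (18 − 27.7612)²/27.7612 = 3.4322
  (65 − 63.3881)²/63.3881 = 0.0410
  (72 − 63.8507)²/63.8507 = 1.0401
  (42 − 32.2388)²/32.2388 = 2.9555
  (72 − 73.6119)²/73.6119 = 0.0353
  (66 − 74.1493)²/74.1493 = 0.8956
χ² = 3.4322 + 0.0410 + 1.0401 + 2.9555 + 0.0353 + 0.8956 = 8.400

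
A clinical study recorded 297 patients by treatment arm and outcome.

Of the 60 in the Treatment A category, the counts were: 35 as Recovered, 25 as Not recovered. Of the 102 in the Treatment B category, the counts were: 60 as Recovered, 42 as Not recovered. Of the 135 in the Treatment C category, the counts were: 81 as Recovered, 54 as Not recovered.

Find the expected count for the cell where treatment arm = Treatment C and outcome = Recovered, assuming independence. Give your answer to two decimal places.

80.00

Row total (Treatment C) = 135; column total (Recovered) = 176; grand total N = 297.
Expected count = (row total × column total) / N = 135 × 176 / 297 = 80.00.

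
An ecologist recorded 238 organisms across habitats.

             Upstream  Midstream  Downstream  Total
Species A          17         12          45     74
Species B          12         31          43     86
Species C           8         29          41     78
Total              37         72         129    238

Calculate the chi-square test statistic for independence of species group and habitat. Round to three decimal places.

Grand total N = 238.
Expected counts (row total × column total / N):
  Species A, Upstream: 74×37/238 = 11.5042
  Species A, Midstream: 74×72/238 = 22.3866
  Species A, Downstream: 74×129/238 = 40.1092
  Species B, Upstream: 86×37/238 = 13.3697
  Species B, Midstream: 86×72/238 = 26.0168
  Species B, Downstream: 86×129/238 = 46.6134
  Species C, Upstream: 78×37/238 = 12.1261
  Species C, Midstream: 78×72/238 = 23.5966
  Species C, Downstream: 78×129/238 = 42.2773
Contributions (O − E)²/E:
  (17 − 11.5042)²/11.5042 = 2.6255
  (12 − 22.3866)²/22.3866 = 4.8190
  (45 − 40.1092)²/40.1092 = 0.5964
  (12 − 13.3697)²/13.3697 = 0.1403
  (31 − 26.0168)²/26.0168 = 0.9545
  (43 − 46.6134)²/46.6134 = 0.2801
  (8 − 12.1261)²/12.1261 = 1.4040
  (29 − 23.5966)²/23.5966 = 1.2373
  (41 − 42.2773)²/42.2773 = 0.0386
χ² = 2.6255 + 4.8190 + 0.5964 + 0.1403 + 0.9545 + 0.2801 + 1.4040 + 1.2373 + 0.0386 = 12.096

12.096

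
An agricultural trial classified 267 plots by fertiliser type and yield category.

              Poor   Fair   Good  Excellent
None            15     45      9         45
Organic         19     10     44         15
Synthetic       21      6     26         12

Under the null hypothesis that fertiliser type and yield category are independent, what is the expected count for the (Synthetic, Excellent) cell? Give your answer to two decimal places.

Row total (Synthetic) = 65; column total (Excellent) = 72; grand total N = 267.
Expected count = (row total × column total) / N = 65 × 72 / 267 = 17.53.

17.53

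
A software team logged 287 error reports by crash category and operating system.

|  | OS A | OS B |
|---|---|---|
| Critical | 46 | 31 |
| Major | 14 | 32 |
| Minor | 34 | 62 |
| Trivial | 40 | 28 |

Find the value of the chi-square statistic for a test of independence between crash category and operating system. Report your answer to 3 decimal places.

Row totals: 77, 46, 96, 68. Column totals: 134, 153. Grand total N = 287.
Expected counts (row total × column total / N):
  Critical, OS A: 77×134/287 = 35.9512
  Critical, OS B: 77×153/287 = 41.0488
  Major, OS A: 46×134/287 = 21.4774
  Major, OS B: 46×153/287 = 24.5226
  Minor, OS A: 96×134/287 = 44.8223
  Minor, OS B: 96×153/287 = 51.1777
  Trivial, OS A: 68×134/287 = 31.7491
  Trivial, OS B: 68×153/287 = 36.2509
Contributions (O − E)²/E:
  (46 − 35.9512)²/35.9512 = 2.8088
  (31 − 41.0488)²/41.0488 = 2.4600
  (14 − 21.4774)²/21.4774 = 2.6033
  (32 − 24.5226)²/24.5226 = 2.2800
  (34 − 44.8223)²/44.8223 = 2.6130
  (62 − 51.1777)²/51.1777 = 2.2885
  (40 − 31.7491)²/31.7491 = 2.1442
  (28 − 36.2509)²/36.2509 = 1.8779
χ² = 2.8088 + 2.4600 + 2.6033 + 2.2800 + 2.6130 + 2.2885 + 2.1442 + 1.8779 = 19.076

19.076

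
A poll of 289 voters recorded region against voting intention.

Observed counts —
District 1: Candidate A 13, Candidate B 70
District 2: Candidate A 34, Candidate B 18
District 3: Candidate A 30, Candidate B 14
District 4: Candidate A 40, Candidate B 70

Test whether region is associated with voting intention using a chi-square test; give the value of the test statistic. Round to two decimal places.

49.39

Row totals: 83, 52, 44, 110. Column totals: 117, 172. Grand total N = 289.
Expected counts (row total × column total / N):
  District 1, Candidate A: 83×117/289 = 33.602
  District 1, Candidate B: 83×172/289 = 49.398
  District 2, Candidate A: 52×117/289 = 21.052
  District 2, Candidate B: 52×172/289 = 30.948
  District 3, Candidate A: 44×117/289 = 17.813
  District 3, Candidate B: 44×172/289 = 26.187
  District 4, Candidate A: 110×117/289 = 44.533
  District 4, Candidate B: 110×172/289 = 65.467
Contributions (O − E)²/E:
  (13 − 33.602)²/33.602 = 12.6315
  (70 − 49.398)²/49.398 = 8.5923
  (34 − 21.052)²/21.052 = 7.9636
  (18 − 30.948)²/30.948 = 5.4172
  (30 − 17.813)²/17.813 = 8.3379
  (14 − 26.187)²/26.187 = 5.6716
  (40 − 44.533)²/44.533 = 0.4614
  (70 − 65.467)²/65.467 = 0.3139
χ² = 12.6315 + 8.5923 + 7.9636 + 5.4172 + 8.3379 + 5.6716 + 0.4614 + 0.3139 = 49.39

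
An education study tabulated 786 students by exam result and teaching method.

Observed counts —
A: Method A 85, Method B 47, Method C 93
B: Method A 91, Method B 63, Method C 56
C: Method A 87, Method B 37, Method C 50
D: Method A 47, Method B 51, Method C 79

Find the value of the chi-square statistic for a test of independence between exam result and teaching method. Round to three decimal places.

Row totals: 225, 210, 174, 177. Column totals: 310, 198, 278. Grand total N = 786.
Expected counts (row total × column total / N):
  A, Method A: 225×310/786 = 88.74046
  A, Method B: 225×198/786 = 56.67939
  A, Method C: 225×278/786 = 79.58015
  B, Method A: 210×310/786 = 82.82443
  B, Method B: 210×198/786 = 52.90076
  B, Method C: 210×278/786 = 74.27481
  C, Method A: 174×310/786 = 68.62595
  C, Method B: 174×198/786 = 43.83206
  C, Method C: 174×278/786 = 61.54198
  D, Method A: 177×310/786 = 69.80916
  D, Method B: 177×198/786 = 44.58779
  D, Method C: 177×278/786 = 62.60305
Contributions (O − E)²/E:
  (85 − 88.74046)²/88.74046 = 0.1577
  (47 − 56.67939)²/56.67939 = 1.6530
  (93 − 79.58015)²/79.58015 = 2.2630
  (91 − 82.82443)²/82.82443 = 0.8070
  (63 − 52.90076)²/52.90076 = 1.9280
  (56 − 74.27481)²/74.27481 = 4.4964
  (87 − 68.62595)²/68.62595 = 4.9195
  (37 − 43.83206)²/43.83206 = 1.0649
  (50 − 61.54198)²/61.54198 = 2.1647
  (47 − 69.80916)²/69.80916 = 7.4526
  (51 − 44.58779)²/44.58779 = 0.9221
  (79 − 62.60305)²/62.60305 = 4.2947
χ² = 0.1577 + 1.6530 + 2.2630 + 0.8070 + 1.9280 + 4.4964 + 4.9195 + 1.0649 + 2.1647 + 7.4526 + 0.9221 + 4.2947 = 32.124

32.124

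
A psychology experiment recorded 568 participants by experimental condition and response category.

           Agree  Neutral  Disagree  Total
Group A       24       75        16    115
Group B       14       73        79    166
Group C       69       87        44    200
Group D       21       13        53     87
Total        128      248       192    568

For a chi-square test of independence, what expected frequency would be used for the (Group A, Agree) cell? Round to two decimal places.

25.92

Row total (Group A) = 115; column total (Agree) = 128; grand total N = 568.
Expected count = (row total × column total) / N = 115 × 128 / 568 = 25.92.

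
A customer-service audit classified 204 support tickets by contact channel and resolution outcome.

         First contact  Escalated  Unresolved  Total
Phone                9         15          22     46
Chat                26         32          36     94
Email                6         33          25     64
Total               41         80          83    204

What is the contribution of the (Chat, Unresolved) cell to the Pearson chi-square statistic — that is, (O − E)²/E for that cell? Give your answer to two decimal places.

Row total (Chat) = 94; column total (Unresolved) = 83; N = 204.
Expected count E = 94 × 83 / 204 = 38.245.
Contribution = (O − E)²/E = (36 − 38.245)² / 38.245 = 0.13.

0.13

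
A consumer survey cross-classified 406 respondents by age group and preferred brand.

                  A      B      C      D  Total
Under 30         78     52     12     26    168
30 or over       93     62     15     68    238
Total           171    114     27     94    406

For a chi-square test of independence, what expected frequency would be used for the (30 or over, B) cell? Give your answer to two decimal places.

Row total (30 or over) = 238; column total (B) = 114; grand total N = 406.
Expected count = (row total × column total) / N = 238 × 114 / 406 = 66.83.

66.83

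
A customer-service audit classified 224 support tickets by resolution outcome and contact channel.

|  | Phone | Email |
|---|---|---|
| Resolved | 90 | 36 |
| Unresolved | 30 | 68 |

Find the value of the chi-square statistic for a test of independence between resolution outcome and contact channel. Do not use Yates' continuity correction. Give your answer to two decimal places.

36.92

Row totals: 126, 98. Column totals: 120, 104. Grand total N = 224.
Expected counts (row total × column total / N):
  Resolved, Phone: 126×120/224 = 67.500
  Resolved, Email: 126×104/224 = 58.500
  Unresolved, Phone: 98×120/224 = 52.500
  Unresolved, Email: 98×104/224 = 45.500
Contributions (O − E)²/E:
  (90 − 67.500)²/67.500 = 7.5000
  (36 − 58.500)²/58.500 = 8.6538
  (30 − 52.500)²/52.500 = 9.6429
  (68 − 45.500)²/45.500 = 11.1264
χ² = 7.5000 + 8.6538 + 9.6429 + 11.1264 = 36.92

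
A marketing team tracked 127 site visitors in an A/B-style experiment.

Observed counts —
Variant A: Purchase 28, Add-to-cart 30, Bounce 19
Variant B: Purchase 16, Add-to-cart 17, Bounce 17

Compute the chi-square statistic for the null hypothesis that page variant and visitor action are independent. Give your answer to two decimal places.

Row totals: 77, 50. Column totals: 44, 47, 36. Grand total N = 127.
Expected counts (row total × column total / N):
  Variant A, Purchase: 77×44/127 = 26.677
  Variant A, Add-to-cart: 77×47/127 = 28.496
  Variant A, Bounce: 77×36/127 = 21.827
  Variant B, Purchase: 50×44/127 = 17.323
  Variant B, Add-to-cart: 50×47/127 = 18.504
  Variant B, Bounce: 50×36/127 = 14.173
Contributions (O − E)²/E:
  (28 − 26.677)²/26.677 = 0.0656
  (30 − 28.496)²/28.496 = 0.0794
  (19 − 21.827)²/21.827 = 0.3661
  (16 − 17.323)²/17.323 = 0.1010
  (17 − 18.504)²/18.504 = 0.1222
  (17 − 14.173)²/14.173 = 0.5639
χ² = 0.0656 + 0.0794 + 0.3661 + 0.1010 + 0.1222 + 0.5639 = 1.30

1.30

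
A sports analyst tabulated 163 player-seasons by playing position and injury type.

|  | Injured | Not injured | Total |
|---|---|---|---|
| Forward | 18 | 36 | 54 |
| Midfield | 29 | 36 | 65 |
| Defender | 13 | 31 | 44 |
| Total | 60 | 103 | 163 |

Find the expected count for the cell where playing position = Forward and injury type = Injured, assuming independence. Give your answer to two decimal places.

Row total (Forward) = 54; column total (Injured) = 60; grand total N = 163.
Expected count = (row total × column total) / N = 54 × 60 / 163 = 19.88.

19.88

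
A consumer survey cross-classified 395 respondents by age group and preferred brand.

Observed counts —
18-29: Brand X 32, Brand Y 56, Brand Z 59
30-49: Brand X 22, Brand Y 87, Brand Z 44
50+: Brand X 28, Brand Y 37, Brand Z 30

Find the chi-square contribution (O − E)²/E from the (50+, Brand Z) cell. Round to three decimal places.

0.123

Row total (50+) = 95; column total (Brand Z) = 133; N = 395.
Expected count E = 95 × 133 / 395 = 31.9873.
Contribution = (O − E)²/E = (30 − 31.9873)² / 31.9873 = 0.123.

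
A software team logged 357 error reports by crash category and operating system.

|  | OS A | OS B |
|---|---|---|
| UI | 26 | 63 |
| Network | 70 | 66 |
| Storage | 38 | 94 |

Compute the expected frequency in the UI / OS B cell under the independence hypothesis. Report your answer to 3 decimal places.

55.594

Row total (UI) = 89; column total (OS B) = 223; grand total N = 357.
Expected count = (row total × column total) / N = 89 × 223 / 357 = 55.594.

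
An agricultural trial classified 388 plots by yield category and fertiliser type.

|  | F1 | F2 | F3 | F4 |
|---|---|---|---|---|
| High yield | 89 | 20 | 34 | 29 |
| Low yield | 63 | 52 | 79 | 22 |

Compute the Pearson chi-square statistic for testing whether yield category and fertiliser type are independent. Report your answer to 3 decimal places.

Row totals: 172, 216. Column totals: 152, 72, 113, 51. Grand total N = 388.
Expected counts (row total × column total / N):
  High yield, F1: 172×152/388 = 67.3814
  High yield, F2: 172×72/388 = 31.9175
  High yield, F3: 172×113/388 = 50.0928
  High yield, F4: 172×51/388 = 22.6082
  Low yield, F1: 216×152/388 = 84.6186
  Low yield, F2: 216×72/388 = 40.0825
  Low yield, F3: 216×113/388 = 62.9072
  Low yield, F4: 216×51/388 = 28.3918
Contributions (O − E)²/E:
  (89 − 67.3814)²/67.3814 = 6.9361
  (20 − 31.9175)²/31.9175 = 4.4498
  (34 − 50.0928)²/50.0928 = 5.1700
  (29 − 22.6082)²/22.6082 = 1.8071
  (63 − 84.6186)²/84.6186 = 5.5232
  (52 − 40.0825)²/40.0825 = 3.5434
  (79 − 62.9072)²/62.9072 = 4.1168
  (22 − 28.3918)²/28.3918 = 1.4390
χ² = 6.9361 + 4.4498 + 5.1700 + 1.8071 + 5.5232 + 3.5434 + 4.1168 + 1.4390 = 32.985

32.985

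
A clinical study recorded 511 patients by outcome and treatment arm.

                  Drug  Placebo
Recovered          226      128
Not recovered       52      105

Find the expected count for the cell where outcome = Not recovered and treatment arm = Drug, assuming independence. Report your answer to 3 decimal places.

85.413

Row total (Not recovered) = 157; column total (Drug) = 278; grand total N = 511.
Expected count = (row total × column total) / N = 157 × 278 / 511 = 85.413.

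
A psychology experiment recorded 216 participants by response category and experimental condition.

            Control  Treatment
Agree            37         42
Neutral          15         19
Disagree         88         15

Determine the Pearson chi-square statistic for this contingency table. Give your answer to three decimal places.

Row totals: 79, 34, 103. Column totals: 140, 76. Grand total N = 216.
Expected counts (row total × column total / N):
  Agree, Control: 79×140/216 = 51.2037
  Agree, Treatment: 79×76/216 = 27.7963
  Neutral, Control: 34×140/216 = 22.0370
  Neutral, Treatment: 34×76/216 = 11.9630
  Disagree, Control: 103×140/216 = 66.7593
  Disagree, Treatment: 103×76/216 = 36.2407
Contributions (O − E)²/E:
  (37 − 51.2037)²/51.2037 = 3.9400
  (42 − 27.7963)²/27.7963 = 7.2580
  (15 − 22.0370)²/22.0370 = 2.2471
  (19 − 11.9630)²/11.9630 = 4.1394
  (88 − 66.7593)²/66.7593 = 6.7581
  (15 − 36.2407)²/36.2407 = 12.4492
χ² = 3.9400 + 7.2580 + 2.2471 + 4.1394 + 6.7581 + 12.4492 = 36.792

36.792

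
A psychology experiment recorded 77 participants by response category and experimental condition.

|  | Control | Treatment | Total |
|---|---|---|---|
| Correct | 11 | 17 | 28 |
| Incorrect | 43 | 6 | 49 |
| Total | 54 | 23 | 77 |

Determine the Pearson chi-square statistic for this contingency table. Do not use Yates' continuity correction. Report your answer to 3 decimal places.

Grand total N = 77.
Expected counts (row total × column total / N):
  Correct, Control: 28×54/77 = 19.6364
  Correct, Treatment: 28×23/77 = 8.3636
  Incorrect, Control: 49×54/77 = 34.3636
  Incorrect, Treatment: 49×23/77 = 14.6364
Contributions (O − E)²/E:
  (11 − 19.6364)²/19.6364 = 3.7984
  (17 − 8.3636)²/8.3636 = 8.9181
  (43 − 34.3636)²/34.3636 = 2.1705
  (6 − 14.6364)²/14.6364 = 5.0960
χ² = 3.7984 + 8.9181 + 2.1705 + 5.0960 = 19.983

19.983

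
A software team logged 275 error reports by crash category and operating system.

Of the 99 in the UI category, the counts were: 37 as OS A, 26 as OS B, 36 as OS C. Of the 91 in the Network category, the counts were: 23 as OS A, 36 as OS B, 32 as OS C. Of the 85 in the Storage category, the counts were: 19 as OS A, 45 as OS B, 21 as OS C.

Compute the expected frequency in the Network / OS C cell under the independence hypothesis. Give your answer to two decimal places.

29.45

Row total (Network) = 91; column total (OS C) = 89; grand total N = 275.
Expected count = (row total × column total) / N = 91 × 89 / 275 = 29.45.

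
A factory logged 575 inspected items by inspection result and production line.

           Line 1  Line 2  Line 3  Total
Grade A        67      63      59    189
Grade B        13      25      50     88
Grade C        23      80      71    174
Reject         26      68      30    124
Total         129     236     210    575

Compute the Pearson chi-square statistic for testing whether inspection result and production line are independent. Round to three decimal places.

53.637

Grand total N = 575.
Expected counts (row total × column total / N):
  Grade A, Line 1: 189×129/575 = 42.40174
  Grade A, Line 2: 189×236/575 = 77.57217
  Grade A, Line 3: 189×210/575 = 69.02609
  Grade B, Line 1: 88×129/575 = 19.74261
  Grade B, Line 2: 88×236/575 = 36.11826
  Grade B, Line 3: 88×210/575 = 32.13913
  Grade C, Line 1: 174×129/575 = 39.03652
  Grade C, Line 2: 174×236/575 = 71.41565
  Grade C, Line 3: 174×210/575 = 63.54783
  Reject, Line 1: 124×129/575 = 27.81913
  Reject, Line 2: 124×236/575 = 50.89391
  Reject, Line 3: 124×210/575 = 45.28696
Contributions (O − E)²/E:
  (67 − 42.40174)²/42.40174 = 14.2700
  (63 − 77.57217)²/77.57217 = 2.7374
  (59 − 69.02609)²/69.02609 = 1.4563
  (13 − 19.74261)²/19.74261 = 2.3028
  (25 − 36.11826)²/36.11826 = 3.4225
  (50 − 32.13913)²/32.13913 = 9.9259
  (23 − 39.03652)²/39.03652 = 6.5879
  (80 − 71.41565)²/71.41565 = 1.0319
  (71 − 63.54783)²/63.54783 = 0.8739
  (26 − 27.81913)²/27.81913 = 0.1190
  (68 − 50.89391)²/50.89391 = 5.7496
  (30 − 45.28696)²/45.28696 = 5.1602
χ² = 14.2700 + 2.7374 + 1.4563 + 2.3028 + 3.4225 + 9.9259 + 6.5879 + 1.0319 + 0.8739 + 0.1190 + 5.7496 + 5.1602 = 53.637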